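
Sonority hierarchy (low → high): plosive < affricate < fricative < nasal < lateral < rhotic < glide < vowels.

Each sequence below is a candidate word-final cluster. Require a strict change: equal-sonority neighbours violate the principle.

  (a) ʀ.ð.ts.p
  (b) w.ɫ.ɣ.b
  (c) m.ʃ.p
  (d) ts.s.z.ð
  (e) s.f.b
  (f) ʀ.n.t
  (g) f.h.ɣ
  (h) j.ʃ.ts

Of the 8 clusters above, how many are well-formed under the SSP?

5

(a) sonority 6-3-2-1: well-formed.
(b) sonority 7-5-3-1: well-formed.
(c) sonority 4-3-1: well-formed.
(d) sonority 2-3-3-3: ill-formed.
(e) sonority 3-3-1: ill-formed.
(f) sonority 6-4-1: well-formed.
(g) sonority 3-3-3: ill-formed.
(h) sonority 7-3-2: well-formed.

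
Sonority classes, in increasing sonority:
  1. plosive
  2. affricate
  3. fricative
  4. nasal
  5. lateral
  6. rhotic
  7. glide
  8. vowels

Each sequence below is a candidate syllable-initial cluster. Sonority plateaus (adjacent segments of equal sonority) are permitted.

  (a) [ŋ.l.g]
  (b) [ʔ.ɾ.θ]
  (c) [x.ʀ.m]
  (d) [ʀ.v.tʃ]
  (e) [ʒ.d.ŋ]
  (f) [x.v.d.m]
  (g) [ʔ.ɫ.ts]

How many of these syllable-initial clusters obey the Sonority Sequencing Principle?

0

(a) 4-5-1 → violates
(b) 1-6-3 → violates
(c) 3-6-4 → violates
(d) 6-3-2 → violates
(e) 3-1-4 → violates
(f) 3-3-1-4 → violates
(g) 1-5-2 → violates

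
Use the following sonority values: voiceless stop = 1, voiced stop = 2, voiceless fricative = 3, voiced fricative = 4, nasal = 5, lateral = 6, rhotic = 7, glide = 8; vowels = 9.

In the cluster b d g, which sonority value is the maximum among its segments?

2

/b/: voiced stop = 2.
/d/: voiced stop = 2.
/g/: voiced stop = 2.
The maximum is 2.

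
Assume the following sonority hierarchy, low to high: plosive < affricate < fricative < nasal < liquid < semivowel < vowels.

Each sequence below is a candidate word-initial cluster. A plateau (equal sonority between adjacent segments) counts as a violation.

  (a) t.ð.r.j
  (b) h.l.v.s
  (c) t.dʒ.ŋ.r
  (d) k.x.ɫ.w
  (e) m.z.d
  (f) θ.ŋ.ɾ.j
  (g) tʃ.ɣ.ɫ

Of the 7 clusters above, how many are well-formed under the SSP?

5

(a) sonority 1-3-5-6: well-formed.
(b) sonority 3-5-3-3: ill-formed.
(c) sonority 1-2-4-5: well-formed.
(d) sonority 1-3-5-6: well-formed.
(e) sonority 4-3-1: ill-formed.
(f) sonority 3-4-5-6: well-formed.
(g) sonority 2-3-5: well-formed.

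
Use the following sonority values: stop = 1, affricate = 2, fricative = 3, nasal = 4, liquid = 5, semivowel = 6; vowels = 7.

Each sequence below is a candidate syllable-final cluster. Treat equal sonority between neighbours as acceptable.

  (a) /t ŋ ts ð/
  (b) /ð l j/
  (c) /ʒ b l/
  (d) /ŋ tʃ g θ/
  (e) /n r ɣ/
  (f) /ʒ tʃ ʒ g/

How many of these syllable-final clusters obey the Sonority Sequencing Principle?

(a) /t ŋ ts ð/: profile 1-4-2-3 — violates.
(b) /ð l j/: profile 3-5-6 — violates.
(c) /ʒ b l/: profile 3-1-5 — violates.
(d) /ŋ tʃ g θ/: profile 4-2-1-3 — violates.
(e) /n r ɣ/: profile 4-5-3 — violates.
(f) /ʒ tʃ ʒ g/: profile 3-2-3-1 — violates.

0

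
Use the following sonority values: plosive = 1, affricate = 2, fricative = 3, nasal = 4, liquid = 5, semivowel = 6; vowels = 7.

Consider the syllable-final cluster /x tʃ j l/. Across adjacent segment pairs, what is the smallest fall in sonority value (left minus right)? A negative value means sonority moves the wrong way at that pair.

-4

/x/ is a fricative (sonority 3).
/tʃ/ is an affricate (sonority 2).
/j/ is a semivowel (sonority 6).
/l/ is a liquid (sonority 5).
/x/→/tʃ/: change +1.
/tʃ/→/j/: change -4.
/j/→/l/: change +1.
Minimum = -4.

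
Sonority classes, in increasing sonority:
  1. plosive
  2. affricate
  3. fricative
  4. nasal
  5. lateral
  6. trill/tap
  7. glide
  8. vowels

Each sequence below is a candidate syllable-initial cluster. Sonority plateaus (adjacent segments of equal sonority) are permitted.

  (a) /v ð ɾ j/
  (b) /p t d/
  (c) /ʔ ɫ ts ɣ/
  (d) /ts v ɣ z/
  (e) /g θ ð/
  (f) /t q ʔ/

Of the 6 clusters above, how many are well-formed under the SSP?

5

(a) /v ð ɾ j/: profile 3-3-6-7 — obeys.
(b) /p t d/: profile 1-1-1 — obeys.
(c) /ʔ ɫ ts ɣ/: profile 1-5-2-3 — violates.
(d) /ts v ɣ z/: profile 2-3-3-3 — obeys.
(e) /g θ ð/: profile 1-3-3 — obeys.
(f) /t q ʔ/: profile 1-1-1 — obeys.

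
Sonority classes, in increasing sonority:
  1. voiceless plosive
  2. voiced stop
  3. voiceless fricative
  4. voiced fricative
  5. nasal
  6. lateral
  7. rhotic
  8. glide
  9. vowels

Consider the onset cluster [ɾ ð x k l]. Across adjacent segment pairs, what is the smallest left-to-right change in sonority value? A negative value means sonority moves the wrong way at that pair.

-3

/ɾ/ — rhotic, sonority 7.
/ð/ — voiced fricative, sonority 4.
/x/ — voiceless fricative, sonority 3.
/k/ — voiceless plosive, sonority 1.
/l/ — lateral, sonority 6.
/ɾ/→/ð/: change -3.
/ð/→/x/: change -1.
/x/→/k/: change -2.
/k/→/l/: change +5.
Minimum = -3.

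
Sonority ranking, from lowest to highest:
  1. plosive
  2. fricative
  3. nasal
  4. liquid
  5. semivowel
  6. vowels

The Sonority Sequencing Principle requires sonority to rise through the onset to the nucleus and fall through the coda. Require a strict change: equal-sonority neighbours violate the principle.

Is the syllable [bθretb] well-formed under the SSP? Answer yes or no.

Onset: /b/ is a plosive (sonority 1), /θ/ is a fricative (sonority 2), /r/ is a liquid (sonority 4); then the nucleus /e/ (sonority 6).
Onset profile 1-2-4-6 — rises to the nucleus.
Coda: /t/ is a plosive (sonority 1), /b/ is a plosive (sonority 1).
Coda profile 6-1-1 — does not strictly fall throughout.

no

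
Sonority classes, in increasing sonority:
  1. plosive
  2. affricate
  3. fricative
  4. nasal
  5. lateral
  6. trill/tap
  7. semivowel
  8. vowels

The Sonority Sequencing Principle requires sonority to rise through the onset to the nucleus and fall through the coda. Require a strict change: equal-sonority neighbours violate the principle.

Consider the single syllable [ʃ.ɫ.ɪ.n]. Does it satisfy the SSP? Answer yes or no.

yes

Onset: /ʃ/ is a fricative (sonority 3), /ɫ/ is a lateral (sonority 5); then the nucleus /ɪ/ (sonority 8).
Onset profile 3-5-8 — rises to the nucleus.
Coda: /n/ is a nasal (sonority 4).
Coda profile 8-4 — falls from the nucleus.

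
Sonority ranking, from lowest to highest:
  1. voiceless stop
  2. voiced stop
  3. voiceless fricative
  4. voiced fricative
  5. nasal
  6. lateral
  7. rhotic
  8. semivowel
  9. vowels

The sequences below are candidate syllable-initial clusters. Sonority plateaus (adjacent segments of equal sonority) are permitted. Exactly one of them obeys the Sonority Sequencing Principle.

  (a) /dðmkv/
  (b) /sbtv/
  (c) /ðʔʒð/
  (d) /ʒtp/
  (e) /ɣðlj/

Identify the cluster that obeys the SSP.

(a) /dðmkv/: profile 2-4-5-1-4 — violates.
(b) /sbtv/: profile 3-2-1-4 — violates.
(c) /ðʔʒð/: profile 4-1-4-4 — violates.
(d) /ʒtp/: profile 4-1-1 — violates.
(e) /ɣðlj/: profile 4-4-6-8 — obeys.

e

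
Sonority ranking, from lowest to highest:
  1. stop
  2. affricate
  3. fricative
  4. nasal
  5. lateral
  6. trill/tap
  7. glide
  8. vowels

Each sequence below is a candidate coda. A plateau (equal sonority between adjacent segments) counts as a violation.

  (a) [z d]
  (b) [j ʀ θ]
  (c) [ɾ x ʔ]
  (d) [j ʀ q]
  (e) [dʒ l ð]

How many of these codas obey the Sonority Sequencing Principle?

4

(a) sonority 3-1: well-formed.
(b) sonority 7-6-3: well-formed.
(c) sonority 6-3-1: well-formed.
(d) sonority 7-6-1: well-formed.
(e) sonority 2-5-3: ill-formed.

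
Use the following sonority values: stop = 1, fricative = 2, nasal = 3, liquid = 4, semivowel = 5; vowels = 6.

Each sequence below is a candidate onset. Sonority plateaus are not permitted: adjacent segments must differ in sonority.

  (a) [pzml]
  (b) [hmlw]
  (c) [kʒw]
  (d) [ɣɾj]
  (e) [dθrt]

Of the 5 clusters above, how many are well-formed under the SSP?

4

(a) sonority 1-2-3-4: well-formed.
(b) sonority 2-3-4-5: well-formed.
(c) sonority 1-2-5: well-formed.
(d) sonority 2-4-5: well-formed.
(e) sonority 1-2-4-1: ill-formed.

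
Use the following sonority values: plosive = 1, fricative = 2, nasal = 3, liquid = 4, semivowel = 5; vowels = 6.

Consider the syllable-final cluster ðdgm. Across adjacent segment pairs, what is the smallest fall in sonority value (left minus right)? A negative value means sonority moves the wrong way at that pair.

/ð/ — fricative, sonority 2.
/d/ — plosive, sonority 1.
/g/ — plosive, sonority 1.
/m/ — nasal, sonority 3.
/ð/→/d/: change +1.
/d/→/g/: change +0.
/g/→/m/: change -2.
Minimum = -2.

-2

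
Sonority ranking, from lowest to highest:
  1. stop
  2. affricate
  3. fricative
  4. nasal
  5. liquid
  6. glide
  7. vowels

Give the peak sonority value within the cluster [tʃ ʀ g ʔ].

/tʃ/: affricate = 2.
/ʀ/: liquid = 5.
/g/: stop = 1.
/ʔ/: stop = 1.
The maximum is 5.

5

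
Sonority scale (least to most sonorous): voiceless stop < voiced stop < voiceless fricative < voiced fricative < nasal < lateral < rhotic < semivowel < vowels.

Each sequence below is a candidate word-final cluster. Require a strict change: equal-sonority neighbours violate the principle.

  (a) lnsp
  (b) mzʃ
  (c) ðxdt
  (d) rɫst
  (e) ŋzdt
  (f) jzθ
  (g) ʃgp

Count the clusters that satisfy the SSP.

7

(a) 6-5-3-1 → obeys
(b) 5-4-3 → obeys
(c) 4-3-2-1 → obeys
(d) 7-6-3-1 → obeys
(e) 5-4-2-1 → obeys
(f) 8-4-3 → obeys
(g) 3-2-1 → obeys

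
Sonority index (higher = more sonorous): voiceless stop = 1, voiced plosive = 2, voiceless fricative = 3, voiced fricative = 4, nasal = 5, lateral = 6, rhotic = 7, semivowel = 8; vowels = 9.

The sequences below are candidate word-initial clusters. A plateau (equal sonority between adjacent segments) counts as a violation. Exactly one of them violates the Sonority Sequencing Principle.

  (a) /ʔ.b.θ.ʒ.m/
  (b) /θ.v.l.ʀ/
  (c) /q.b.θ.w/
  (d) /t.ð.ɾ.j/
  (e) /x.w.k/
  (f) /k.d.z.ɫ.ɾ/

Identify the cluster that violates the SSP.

e

(a) /ʔ.b.θ.ʒ.m/: profile 1-2-3-4-5 — obeys.
(b) /θ.v.l.ʀ/: profile 3-4-6-7 — obeys.
(c) /q.b.θ.w/: profile 1-2-3-8 — obeys.
(d) /t.ð.ɾ.j/: profile 1-4-7-8 — obeys.
(e) /x.w.k/: profile 3-8-1 — violates.
(f) /k.d.z.ɫ.ɾ/: profile 1-2-4-6-7 — obeys.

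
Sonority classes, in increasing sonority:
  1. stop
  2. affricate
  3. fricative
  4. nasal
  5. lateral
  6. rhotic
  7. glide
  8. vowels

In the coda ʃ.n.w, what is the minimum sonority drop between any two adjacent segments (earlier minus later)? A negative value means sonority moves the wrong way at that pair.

/ʃ/: fricative = 3.
/n/: nasal = 4.
/w/: glide = 7.
/ʃ/→/n/: change -1.
/n/→/w/: change -3.
Minimum = -3.

-3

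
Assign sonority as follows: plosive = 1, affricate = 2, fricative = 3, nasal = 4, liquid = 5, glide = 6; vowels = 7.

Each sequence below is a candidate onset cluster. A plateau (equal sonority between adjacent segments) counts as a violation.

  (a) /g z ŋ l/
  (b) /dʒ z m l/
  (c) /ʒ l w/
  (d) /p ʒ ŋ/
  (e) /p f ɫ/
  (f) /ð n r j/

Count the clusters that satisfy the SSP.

(a) 1-3-4-5 → obeys
(b) 2-3-4-5 → obeys
(c) 3-5-6 → obeys
(d) 1-3-4 → obeys
(e) 1-3-5 → obeys
(f) 3-4-5-6 → obeys

6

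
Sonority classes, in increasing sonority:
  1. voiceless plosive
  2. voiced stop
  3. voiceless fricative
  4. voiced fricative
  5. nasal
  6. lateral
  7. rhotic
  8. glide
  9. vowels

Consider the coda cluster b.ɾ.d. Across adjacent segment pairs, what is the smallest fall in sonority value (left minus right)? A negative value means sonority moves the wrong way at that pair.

/b/: voiced stop = 2.
/ɾ/: rhotic = 7.
/d/: voiced stop = 2.
/b/→/ɾ/: change -5.
/ɾ/→/d/: change +5.
Minimum = -5.

-5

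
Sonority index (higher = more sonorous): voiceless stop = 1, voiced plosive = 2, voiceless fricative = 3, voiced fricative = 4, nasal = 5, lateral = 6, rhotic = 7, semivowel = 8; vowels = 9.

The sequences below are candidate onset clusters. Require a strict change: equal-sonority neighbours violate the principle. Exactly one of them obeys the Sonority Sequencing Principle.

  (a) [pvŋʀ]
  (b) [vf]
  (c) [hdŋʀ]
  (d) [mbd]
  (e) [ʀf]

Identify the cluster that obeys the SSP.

a

(a) 1-4-5-7 → obeys
(b) 4-3 → violates
(c) 3-2-5-7 → violates
(d) 5-2-2 → violates
(e) 7-3 → violates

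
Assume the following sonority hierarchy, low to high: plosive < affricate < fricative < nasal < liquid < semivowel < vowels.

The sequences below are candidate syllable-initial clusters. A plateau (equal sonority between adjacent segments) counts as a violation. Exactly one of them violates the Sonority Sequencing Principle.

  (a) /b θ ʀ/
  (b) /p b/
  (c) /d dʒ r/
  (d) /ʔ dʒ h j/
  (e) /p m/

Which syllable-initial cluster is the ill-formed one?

b

(a) /b θ ʀ/: profile 1-3-5 — obeys.
(b) /p b/: profile 1-1 — violates.
(c) /d dʒ r/: profile 1-2-5 — obeys.
(d) /ʔ dʒ h j/: profile 1-2-3-6 — obeys.
(e) /p m/: profile 1-4 — obeys.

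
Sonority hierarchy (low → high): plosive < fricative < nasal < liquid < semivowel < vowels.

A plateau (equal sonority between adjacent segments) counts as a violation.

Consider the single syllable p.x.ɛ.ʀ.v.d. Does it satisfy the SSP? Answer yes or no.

Onset: /p/ is a plosive (sonority 1), /x/ is a fricative (sonority 2); then the nucleus /ɛ/ (sonority 6).
Onset profile 1-2-6 — rises to the nucleus.
Coda: /ʀ/ is a liquid (sonority 4), /v/ is a fricative (sonority 2), /d/ is a plosive (sonority 1).
Coda profile 6-4-2-1 — falls from the nucleus.

yes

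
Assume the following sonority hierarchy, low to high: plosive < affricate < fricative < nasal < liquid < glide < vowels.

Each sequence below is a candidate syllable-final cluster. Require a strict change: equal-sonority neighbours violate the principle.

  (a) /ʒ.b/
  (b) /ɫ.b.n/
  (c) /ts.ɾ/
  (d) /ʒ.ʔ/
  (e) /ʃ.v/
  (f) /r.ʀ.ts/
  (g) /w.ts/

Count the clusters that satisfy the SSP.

(a) sonority 3-1: well-formed.
(b) sonority 5-1-4: ill-formed.
(c) sonority 2-5: ill-formed.
(d) sonority 3-1: well-formed.
(e) sonority 3-3: ill-formed.
(f) sonority 5-5-2: ill-formed.
(g) sonority 6-2: well-formed.

3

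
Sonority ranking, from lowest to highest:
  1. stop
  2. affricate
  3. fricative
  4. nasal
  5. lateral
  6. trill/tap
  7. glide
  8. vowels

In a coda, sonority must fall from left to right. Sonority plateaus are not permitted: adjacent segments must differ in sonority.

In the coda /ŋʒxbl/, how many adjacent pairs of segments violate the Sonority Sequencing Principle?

2

/ŋ/ — nasal, sonority 4.
/ʒ/ — fricative, sonority 3.
/x/ — fricative, sonority 3.
/b/ — stop, sonority 1.
/l/ — lateral, sonority 5.
/ŋ/→/ʒ/: 4→3 (falls) — ok.
/ʒ/→/x/: 3→3 (plateau) — violation.
/x/→/b/: 3→1 (falls) — ok.
/b/→/l/: 1→5 (does not fall) — violation.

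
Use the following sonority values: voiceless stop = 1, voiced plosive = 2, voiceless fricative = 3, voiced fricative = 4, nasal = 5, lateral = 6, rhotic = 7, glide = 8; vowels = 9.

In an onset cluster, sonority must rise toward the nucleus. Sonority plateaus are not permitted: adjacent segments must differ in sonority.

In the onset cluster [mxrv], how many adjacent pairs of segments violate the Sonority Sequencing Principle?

/m/: nasal = 5.
/x/: voiceless fricative = 3.
/r/: rhotic = 7.
/v/: voiced fricative = 4.
/m/→/x/: 5→3 (does not rise) — violation.
/x/→/r/: 3→7 (rises) — ok.
/r/→/v/: 7→4 (does not rise) — violation.

2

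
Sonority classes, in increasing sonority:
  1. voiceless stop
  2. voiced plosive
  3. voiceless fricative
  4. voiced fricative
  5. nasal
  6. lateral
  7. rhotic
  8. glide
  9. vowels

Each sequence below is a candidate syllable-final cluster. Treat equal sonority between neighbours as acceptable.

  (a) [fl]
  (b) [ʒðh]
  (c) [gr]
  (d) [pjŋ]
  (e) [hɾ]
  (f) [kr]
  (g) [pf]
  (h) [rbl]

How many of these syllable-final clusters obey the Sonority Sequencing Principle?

1

(a) sonority 3-6: ill-formed.
(b) sonority 4-4-3: well-formed.
(c) sonority 2-7: ill-formed.
(d) sonority 1-8-5: ill-formed.
(e) sonority 3-7: ill-formed.
(f) sonority 1-7: ill-formed.
(g) sonority 1-3: ill-formed.
(h) sonority 7-2-6: ill-formed.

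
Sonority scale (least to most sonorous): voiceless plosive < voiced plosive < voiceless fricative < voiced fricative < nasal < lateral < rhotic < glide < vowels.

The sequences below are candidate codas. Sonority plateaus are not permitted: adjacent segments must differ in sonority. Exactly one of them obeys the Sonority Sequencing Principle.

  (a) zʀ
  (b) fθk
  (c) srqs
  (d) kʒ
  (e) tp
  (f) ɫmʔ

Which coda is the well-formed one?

(a) 4-7 → violates
(b) 3-3-1 → violates
(c) 3-7-1-3 → violates
(d) 1-4 → violates
(e) 1-1 → violates
(f) 6-5-1 → obeys

f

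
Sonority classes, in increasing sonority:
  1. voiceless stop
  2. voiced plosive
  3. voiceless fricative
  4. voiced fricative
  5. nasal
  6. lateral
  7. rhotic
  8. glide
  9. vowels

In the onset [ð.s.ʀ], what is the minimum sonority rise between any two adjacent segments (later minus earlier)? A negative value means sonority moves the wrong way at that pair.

-1

/ð/ is a voiced fricative (sonority 4).
/s/ is a voiceless fricative (sonority 3).
/ʀ/ is a rhotic (sonority 7).
/ð/→/s/: change -1.
/s/→/ʀ/: change +4.
Minimum = -1.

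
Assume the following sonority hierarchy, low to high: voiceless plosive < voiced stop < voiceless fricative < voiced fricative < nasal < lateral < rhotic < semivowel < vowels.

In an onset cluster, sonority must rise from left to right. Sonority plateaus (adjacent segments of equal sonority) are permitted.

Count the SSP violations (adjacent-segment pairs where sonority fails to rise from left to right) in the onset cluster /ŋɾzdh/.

2

/ŋ/ — nasal, sonority 5.
/ɾ/ — rhotic, sonority 7.
/z/ — voiced fricative, sonority 4.
/d/ — voiced stop, sonority 2.
/h/ — voiceless fricative, sonority 3.
/ŋ/→/ɾ/: 5→7 (rises) — ok.
/ɾ/→/z/: 7→4 (does not rise) — violation.
/z/→/d/: 4→2 (does not rise) — violation.
/d/→/h/: 2→3 (rises) — ok.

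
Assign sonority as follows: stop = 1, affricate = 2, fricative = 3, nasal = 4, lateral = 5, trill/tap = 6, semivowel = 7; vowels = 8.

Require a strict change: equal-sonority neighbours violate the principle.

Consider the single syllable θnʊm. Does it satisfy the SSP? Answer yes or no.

Onset: /θ/ is a fricative (sonority 3), /n/ is a nasal (sonority 4); then the nucleus /ʊ/ (sonority 8).
Onset profile 3-4-8 — rises to the nucleus.
Coda: /m/ is a nasal (sonority 4).
Coda profile 8-4 — falls from the nucleus.

yes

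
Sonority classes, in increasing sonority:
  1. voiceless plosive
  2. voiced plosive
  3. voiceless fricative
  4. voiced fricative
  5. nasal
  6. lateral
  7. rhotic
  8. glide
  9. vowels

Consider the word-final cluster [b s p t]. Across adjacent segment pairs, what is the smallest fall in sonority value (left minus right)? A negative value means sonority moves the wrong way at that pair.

-1

/b/ is a voiced plosive (sonority 2).
/s/ is a voiceless fricative (sonority 3).
/p/ is a voiceless plosive (sonority 1).
/t/ is a voiceless plosive (sonority 1).
/b/→/s/: change -1.
/s/→/p/: change +2.
/p/→/t/: change +0.
Minimum = -1.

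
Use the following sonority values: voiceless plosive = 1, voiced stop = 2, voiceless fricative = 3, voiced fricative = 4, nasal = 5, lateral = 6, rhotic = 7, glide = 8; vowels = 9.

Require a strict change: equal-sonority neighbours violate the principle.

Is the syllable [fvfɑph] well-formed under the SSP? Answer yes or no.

no

Onset: /f/ is a voiceless fricative (sonority 3), /v/ is a voiced fricative (sonority 4), /f/ is a voiceless fricative (sonority 3); then the nucleus /ɑ/ (sonority 9).
Onset profile 3-4-3-9 — does not strictly rise throughout.
Coda: /p/ is a voiceless plosive (sonority 1), /h/ is a voiceless fricative (sonority 3).
Coda profile 9-1-3 — does not strictly fall throughout.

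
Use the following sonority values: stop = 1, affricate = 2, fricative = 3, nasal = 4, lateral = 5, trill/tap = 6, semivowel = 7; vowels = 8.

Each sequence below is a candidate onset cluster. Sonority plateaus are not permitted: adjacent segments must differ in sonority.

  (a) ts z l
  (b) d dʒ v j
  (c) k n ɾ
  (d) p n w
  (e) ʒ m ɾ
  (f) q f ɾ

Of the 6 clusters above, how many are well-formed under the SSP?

6

(a) ts z l: profile 2-3-5 — obeys.
(b) d dʒ v j: profile 1-2-3-7 — obeys.
(c) k n ɾ: profile 1-4-6 — obeys.
(d) p n w: profile 1-4-7 — obeys.
(e) ʒ m ɾ: profile 3-4-6 — obeys.
(f) q f ɾ: profile 1-3-6 — obeys.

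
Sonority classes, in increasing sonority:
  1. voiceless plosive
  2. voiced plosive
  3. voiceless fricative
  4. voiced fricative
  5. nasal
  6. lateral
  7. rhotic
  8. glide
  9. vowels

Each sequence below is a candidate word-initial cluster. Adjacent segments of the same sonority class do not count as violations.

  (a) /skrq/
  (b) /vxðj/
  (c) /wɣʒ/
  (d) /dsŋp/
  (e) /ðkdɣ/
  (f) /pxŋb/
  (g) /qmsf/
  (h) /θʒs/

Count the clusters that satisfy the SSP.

0

(a) sonority 3-1-7-1: ill-formed.
(b) sonority 4-3-4-8: ill-formed.
(c) sonority 8-4-4: ill-formed.
(d) sonority 2-3-5-1: ill-formed.
(e) sonority 4-1-2-4: ill-formed.
(f) sonority 1-3-5-2: ill-formed.
(g) sonority 1-5-3-3: ill-formed.
(h) sonority 3-4-3: ill-formed.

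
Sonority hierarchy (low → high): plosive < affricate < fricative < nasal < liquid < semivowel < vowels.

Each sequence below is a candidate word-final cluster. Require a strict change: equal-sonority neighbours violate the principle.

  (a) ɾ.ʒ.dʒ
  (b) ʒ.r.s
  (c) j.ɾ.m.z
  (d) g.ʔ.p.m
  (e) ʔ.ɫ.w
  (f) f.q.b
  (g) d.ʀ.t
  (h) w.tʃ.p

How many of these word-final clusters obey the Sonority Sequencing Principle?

3

(a) ɾ.ʒ.dʒ: profile 5-3-2 — obeys.
(b) ʒ.r.s: profile 3-5-3 — violates.
(c) j.ɾ.m.z: profile 6-5-4-3 — obeys.
(d) g.ʔ.p.m: profile 1-1-1-4 — violates.
(e) ʔ.ɫ.w: profile 1-5-6 — violates.
(f) f.q.b: profile 3-1-1 — violates.
(g) d.ʀ.t: profile 1-5-1 — violates.
(h) w.tʃ.p: profile 6-2-1 — obeys.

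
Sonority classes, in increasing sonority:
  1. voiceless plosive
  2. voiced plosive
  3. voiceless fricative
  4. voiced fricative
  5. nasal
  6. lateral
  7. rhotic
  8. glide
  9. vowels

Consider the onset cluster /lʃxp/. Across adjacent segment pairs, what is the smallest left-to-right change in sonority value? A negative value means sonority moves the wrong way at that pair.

-3

/l/: lateral = 6.
/ʃ/: voiceless fricative = 3.
/x/: voiceless fricative = 3.
/p/: voiceless plosive = 1.
/l/→/ʃ/: change -3.
/ʃ/→/x/: change +0.
/x/→/p/: change -2.
Minimum = -3.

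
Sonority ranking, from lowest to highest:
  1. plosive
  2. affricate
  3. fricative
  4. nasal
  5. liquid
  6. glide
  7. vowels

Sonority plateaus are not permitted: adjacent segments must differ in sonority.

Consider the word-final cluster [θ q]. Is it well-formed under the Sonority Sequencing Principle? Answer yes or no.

/θ/ — fricative, sonority 3.
/q/ — plosive, sonority 1.
The profile 3-1 strictly falls, so the word-final cluster satisfies the SSP.

yes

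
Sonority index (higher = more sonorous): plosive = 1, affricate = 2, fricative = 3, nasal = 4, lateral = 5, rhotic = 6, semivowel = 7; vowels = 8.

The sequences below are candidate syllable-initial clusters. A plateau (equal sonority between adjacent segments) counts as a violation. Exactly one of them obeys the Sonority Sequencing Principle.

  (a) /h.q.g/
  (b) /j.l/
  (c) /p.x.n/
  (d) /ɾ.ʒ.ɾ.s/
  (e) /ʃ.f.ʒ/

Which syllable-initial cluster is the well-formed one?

(a) sonority 3-1-1: ill-formed.
(b) sonority 7-5: ill-formed.
(c) sonority 1-3-4: well-formed.
(d) sonority 6-3-6-3: ill-formed.
(e) sonority 3-3-3: ill-formed.

c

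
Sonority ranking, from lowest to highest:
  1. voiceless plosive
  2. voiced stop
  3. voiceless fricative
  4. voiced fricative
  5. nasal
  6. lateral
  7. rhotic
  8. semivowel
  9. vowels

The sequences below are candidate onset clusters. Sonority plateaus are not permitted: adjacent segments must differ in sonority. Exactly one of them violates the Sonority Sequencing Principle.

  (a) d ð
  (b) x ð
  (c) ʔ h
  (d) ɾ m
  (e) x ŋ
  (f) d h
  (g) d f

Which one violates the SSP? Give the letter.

d

(a) 2-4 → obeys
(b) 3-4 → obeys
(c) 1-3 → obeys
(d) 7-5 → violates
(e) 3-5 → obeys
(f) 2-3 → obeys
(g) 2-3 → obeys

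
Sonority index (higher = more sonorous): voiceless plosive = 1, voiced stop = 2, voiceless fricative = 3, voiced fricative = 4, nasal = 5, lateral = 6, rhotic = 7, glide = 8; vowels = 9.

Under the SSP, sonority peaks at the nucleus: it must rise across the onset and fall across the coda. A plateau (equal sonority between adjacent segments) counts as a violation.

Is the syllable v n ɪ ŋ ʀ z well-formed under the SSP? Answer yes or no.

no

Onset: /v/ is a voiced fricative (sonority 4), /n/ is a nasal (sonority 5); then the nucleus /ɪ/ (sonority 9).
Onset profile 4-5-9 — rises to the nucleus.
Coda: /ŋ/ is a nasal (sonority 5), /ʀ/ is a rhotic (sonority 7), /z/ is a voiced fricative (sonority 4).
Coda profile 9-5-7-4 — does not strictly fall throughout.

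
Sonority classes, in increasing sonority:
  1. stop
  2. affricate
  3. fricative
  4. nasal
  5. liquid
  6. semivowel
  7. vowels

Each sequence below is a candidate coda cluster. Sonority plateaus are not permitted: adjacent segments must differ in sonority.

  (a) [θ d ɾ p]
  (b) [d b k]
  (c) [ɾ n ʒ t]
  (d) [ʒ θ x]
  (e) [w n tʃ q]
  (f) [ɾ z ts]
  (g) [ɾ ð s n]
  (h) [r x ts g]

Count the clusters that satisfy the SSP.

(a) sonority 3-1-5-1: ill-formed.
(b) sonority 1-1-1: ill-formed.
(c) sonority 5-4-3-1: well-formed.
(d) sonority 3-3-3: ill-formed.
(e) sonority 6-4-2-1: well-formed.
(f) sonority 5-3-2: well-formed.
(g) sonority 5-3-3-4: ill-formed.
(h) sonority 5-3-2-1: well-formed.

4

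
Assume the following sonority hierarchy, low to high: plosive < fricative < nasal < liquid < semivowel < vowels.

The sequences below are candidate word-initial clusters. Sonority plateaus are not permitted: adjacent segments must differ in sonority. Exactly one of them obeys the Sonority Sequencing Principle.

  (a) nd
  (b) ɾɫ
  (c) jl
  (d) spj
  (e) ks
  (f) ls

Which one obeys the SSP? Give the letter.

e

(a) nd: profile 3-1 — violates.
(b) ɾɫ: profile 4-4 — violates.
(c) jl: profile 5-4 — violates.
(d) spj: profile 2-1-5 — violates.
(e) ks: profile 1-2 — obeys.
(f) ls: profile 4-2 — violates.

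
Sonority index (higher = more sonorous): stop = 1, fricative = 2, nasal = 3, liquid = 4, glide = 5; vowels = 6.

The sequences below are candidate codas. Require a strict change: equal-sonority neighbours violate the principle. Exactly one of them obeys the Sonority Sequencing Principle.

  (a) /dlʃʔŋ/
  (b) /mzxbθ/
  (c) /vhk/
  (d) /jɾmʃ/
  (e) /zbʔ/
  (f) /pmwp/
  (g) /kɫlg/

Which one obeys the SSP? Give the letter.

(a) sonority 1-4-2-1-3: ill-formed.
(b) sonority 3-2-2-1-2: ill-formed.
(c) sonority 2-2-1: ill-formed.
(d) sonority 5-4-3-2: well-formed.
(e) sonority 2-1-1: ill-formed.
(f) sonority 1-3-5-1: ill-formed.
(g) sonority 1-4-4-1: ill-formed.

d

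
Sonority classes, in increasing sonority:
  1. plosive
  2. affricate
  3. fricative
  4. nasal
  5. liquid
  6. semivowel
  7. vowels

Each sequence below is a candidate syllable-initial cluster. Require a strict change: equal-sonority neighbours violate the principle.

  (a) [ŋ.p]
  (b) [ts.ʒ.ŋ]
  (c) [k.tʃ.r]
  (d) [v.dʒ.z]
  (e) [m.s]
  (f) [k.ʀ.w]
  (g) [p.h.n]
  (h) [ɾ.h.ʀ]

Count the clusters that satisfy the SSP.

4

(a) 4-1 → violates
(b) 2-3-4 → obeys
(c) 1-2-5 → obeys
(d) 3-2-3 → violates
(e) 4-3 → violates
(f) 1-5-6 → obeys
(g) 1-3-4 → obeys
(h) 5-3-5 → violates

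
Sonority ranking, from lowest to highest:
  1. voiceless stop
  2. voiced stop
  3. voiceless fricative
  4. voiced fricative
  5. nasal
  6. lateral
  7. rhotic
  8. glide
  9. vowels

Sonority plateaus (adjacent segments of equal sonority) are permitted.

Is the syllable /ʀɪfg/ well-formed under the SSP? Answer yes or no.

yes

Onset: /ʀ/ is a rhotic (sonority 7); then the nucleus /ɪ/ (sonority 9).
Onset profile 7-9 — rises to the nucleus.
Coda: /f/ is a voiceless fricative (sonority 3), /g/ is a voiced stop (sonority 2).
Coda profile 9-3-2 — falls from the nucleus.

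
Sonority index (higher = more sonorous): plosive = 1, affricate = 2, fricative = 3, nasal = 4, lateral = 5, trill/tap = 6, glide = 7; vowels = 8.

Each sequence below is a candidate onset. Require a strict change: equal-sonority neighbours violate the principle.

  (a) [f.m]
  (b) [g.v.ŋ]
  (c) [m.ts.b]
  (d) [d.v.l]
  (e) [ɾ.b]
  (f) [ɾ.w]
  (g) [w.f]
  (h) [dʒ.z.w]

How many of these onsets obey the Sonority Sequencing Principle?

(a) [f.m]: profile 3-4 — obeys.
(b) [g.v.ŋ]: profile 1-3-4 — obeys.
(c) [m.ts.b]: profile 4-2-1 — violates.
(d) [d.v.l]: profile 1-3-5 — obeys.
(e) [ɾ.b]: profile 6-1 — violates.
(f) [ɾ.w]: profile 6-7 — obeys.
(g) [w.f]: profile 7-3 — violates.
(h) [dʒ.z.w]: profile 2-3-7 — obeys.

5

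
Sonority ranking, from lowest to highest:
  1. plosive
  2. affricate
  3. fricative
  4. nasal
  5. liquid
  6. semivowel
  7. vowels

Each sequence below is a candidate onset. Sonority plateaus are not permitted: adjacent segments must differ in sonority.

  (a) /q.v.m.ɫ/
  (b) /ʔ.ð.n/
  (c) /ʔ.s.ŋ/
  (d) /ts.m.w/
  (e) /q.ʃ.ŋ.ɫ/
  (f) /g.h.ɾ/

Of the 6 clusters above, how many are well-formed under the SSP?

6

(a) 1-3-4-5 → obeys
(b) 1-3-4 → obeys
(c) 1-3-4 → obeys
(d) 2-4-6 → obeys
(e) 1-3-4-5 → obeys
(f) 1-3-5 → obeys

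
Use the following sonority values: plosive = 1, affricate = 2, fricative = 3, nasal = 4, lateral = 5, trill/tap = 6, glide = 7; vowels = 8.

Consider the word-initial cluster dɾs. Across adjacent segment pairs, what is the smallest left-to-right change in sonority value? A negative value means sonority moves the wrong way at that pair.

-3

/d/: plosive = 1.
/ɾ/: trill/tap = 6.
/s/: fricative = 3.
/d/→/ɾ/: change +5.
/ɾ/→/s/: change -3.
Minimum = -3.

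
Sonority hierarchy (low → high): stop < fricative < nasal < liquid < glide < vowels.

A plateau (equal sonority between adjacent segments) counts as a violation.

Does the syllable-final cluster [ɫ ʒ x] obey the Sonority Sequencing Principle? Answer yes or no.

/ɫ/ — liquid, sonority 4.
/ʒ/ — fricative, sonority 2.
/x/ — fricative, sonority 2.
The profile is 4-2-2. Between /ʒ/ (2) and /x/ (2) sonority does not fall, so the cluster violates the SSP.

no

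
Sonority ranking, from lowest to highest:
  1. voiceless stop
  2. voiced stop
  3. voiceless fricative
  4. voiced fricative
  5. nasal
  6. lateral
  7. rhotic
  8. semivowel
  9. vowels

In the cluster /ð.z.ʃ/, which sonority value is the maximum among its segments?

4

/ð/ is a voiced fricative (sonority 4).
/z/ is a voiced fricative (sonority 4).
/ʃ/ is a voiceless fricative (sonority 3).
The maximum is 4.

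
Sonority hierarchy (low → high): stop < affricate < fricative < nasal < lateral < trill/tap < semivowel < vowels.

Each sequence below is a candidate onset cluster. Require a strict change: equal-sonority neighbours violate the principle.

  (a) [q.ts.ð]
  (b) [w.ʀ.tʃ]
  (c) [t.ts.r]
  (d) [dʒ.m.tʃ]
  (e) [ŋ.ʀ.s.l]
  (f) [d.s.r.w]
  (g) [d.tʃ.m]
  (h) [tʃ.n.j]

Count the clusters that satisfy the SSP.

(a) 1-2-3 → obeys
(b) 7-6-2 → violates
(c) 1-2-6 → obeys
(d) 2-4-2 → violates
(e) 4-6-3-5 → violates
(f) 1-3-6-7 → obeys
(g) 1-2-4 → obeys
(h) 2-4-7 → obeys

5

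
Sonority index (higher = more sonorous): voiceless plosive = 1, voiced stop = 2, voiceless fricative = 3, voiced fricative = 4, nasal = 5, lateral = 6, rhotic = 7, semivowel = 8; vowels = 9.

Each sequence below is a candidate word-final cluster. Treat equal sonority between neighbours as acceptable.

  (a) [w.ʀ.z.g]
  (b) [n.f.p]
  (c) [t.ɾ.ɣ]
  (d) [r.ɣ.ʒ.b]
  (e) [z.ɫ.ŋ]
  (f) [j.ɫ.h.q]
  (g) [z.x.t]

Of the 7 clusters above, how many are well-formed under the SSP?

5

(a) sonority 8-7-4-2: well-formed.
(b) sonority 5-3-1: well-formed.
(c) sonority 1-7-4: ill-formed.
(d) sonority 7-4-4-2: well-formed.
(e) sonority 4-6-5: ill-formed.
(f) sonority 8-6-3-1: well-formed.
(g) sonority 4-3-1: well-formed.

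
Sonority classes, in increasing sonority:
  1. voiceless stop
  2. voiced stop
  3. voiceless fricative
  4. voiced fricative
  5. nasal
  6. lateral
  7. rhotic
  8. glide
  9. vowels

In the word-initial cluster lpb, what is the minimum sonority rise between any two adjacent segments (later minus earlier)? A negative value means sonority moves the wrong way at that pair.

/l/ — lateral, sonority 6.
/p/ — voiceless stop, sonority 1.
/b/ — voiced stop, sonority 2.
/l/→/p/: change -5.
/p/→/b/: change +1.
Minimum = -5.

-5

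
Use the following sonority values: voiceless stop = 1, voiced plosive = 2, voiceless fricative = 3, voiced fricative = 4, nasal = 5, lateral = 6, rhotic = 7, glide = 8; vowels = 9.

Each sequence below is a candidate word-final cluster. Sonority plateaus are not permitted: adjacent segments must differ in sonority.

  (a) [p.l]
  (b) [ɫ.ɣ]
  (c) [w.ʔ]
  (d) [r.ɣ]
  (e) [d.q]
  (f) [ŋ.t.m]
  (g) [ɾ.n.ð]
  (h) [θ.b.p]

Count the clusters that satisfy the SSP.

(a) 1-6 → violates
(b) 6-4 → obeys
(c) 8-1 → obeys
(d) 7-4 → obeys
(e) 2-1 → obeys
(f) 5-1-5 → violates
(g) 7-5-4 → obeys
(h) 3-2-1 → obeys

6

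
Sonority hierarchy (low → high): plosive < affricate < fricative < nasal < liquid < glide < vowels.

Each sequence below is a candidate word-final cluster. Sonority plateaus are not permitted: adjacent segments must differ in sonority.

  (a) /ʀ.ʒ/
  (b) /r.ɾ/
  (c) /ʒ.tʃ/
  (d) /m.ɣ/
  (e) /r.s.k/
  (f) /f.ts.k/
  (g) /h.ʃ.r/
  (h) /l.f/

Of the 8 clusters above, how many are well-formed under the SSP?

6

(a) sonority 5-3: well-formed.
(b) sonority 5-5: ill-formed.
(c) sonority 3-2: well-formed.
(d) sonority 4-3: well-formed.
(e) sonority 5-3-1: well-formed.
(f) sonority 3-2-1: well-formed.
(g) sonority 3-3-5: ill-formed.
(h) sonority 5-3: well-formed.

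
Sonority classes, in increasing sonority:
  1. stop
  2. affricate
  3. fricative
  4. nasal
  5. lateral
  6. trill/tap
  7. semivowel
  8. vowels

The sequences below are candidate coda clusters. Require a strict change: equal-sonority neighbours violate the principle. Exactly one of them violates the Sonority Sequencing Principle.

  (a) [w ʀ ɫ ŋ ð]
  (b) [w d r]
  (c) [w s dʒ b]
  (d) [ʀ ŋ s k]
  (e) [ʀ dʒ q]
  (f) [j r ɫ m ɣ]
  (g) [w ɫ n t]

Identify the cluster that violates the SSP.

b

(a) sonority 7-6-5-4-3: well-formed.
(b) sonority 7-1-6: ill-formed.
(c) sonority 7-3-2-1: well-formed.
(d) sonority 6-4-3-1: well-formed.
(e) sonority 6-2-1: well-formed.
(f) sonority 7-6-5-4-3: well-formed.
(g) sonority 7-5-4-1: well-formed.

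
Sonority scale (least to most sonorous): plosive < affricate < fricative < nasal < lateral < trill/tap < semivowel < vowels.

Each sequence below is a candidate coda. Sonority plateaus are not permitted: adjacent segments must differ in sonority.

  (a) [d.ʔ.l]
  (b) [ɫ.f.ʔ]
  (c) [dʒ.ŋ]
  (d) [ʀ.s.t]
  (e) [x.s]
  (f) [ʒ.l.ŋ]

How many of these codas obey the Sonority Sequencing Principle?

(a) 1-1-5 → violates
(b) 5-3-1 → obeys
(c) 2-4 → violates
(d) 6-3-1 → obeys
(e) 3-3 → violates
(f) 3-5-4 → violates

2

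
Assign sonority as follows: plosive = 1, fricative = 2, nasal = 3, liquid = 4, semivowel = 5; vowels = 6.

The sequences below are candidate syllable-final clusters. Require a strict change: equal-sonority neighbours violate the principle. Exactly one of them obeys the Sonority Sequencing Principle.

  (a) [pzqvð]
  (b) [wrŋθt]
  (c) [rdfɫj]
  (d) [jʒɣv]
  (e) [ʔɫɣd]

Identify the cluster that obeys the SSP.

(a) sonority 1-2-1-2-2: ill-formed.
(b) sonority 5-4-3-2-1: well-formed.
(c) sonority 4-1-2-4-5: ill-formed.
(d) sonority 5-2-2-2: ill-formed.
(e) sonority 1-4-2-1: ill-formed.

b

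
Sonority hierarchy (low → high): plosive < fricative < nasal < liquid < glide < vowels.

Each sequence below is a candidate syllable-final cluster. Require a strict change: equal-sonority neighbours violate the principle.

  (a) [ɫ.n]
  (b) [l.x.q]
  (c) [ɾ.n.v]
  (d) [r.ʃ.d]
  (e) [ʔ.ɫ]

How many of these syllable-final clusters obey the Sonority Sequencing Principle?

4

(a) [ɫ.n]: profile 4-3 — obeys.
(b) [l.x.q]: profile 4-2-1 — obeys.
(c) [ɾ.n.v]: profile 4-3-2 — obeys.
(d) [r.ʃ.d]: profile 4-2-1 — obeys.
(e) [ʔ.ɫ]: profile 1-4 — violates.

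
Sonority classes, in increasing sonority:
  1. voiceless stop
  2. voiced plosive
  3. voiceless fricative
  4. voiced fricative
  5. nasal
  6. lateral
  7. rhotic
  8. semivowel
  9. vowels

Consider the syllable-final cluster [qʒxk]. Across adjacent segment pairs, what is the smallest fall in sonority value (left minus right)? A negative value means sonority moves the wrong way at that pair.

-3

/q/ is a voiceless stop (sonority 1).
/ʒ/ is a voiced fricative (sonority 4).
/x/ is a voiceless fricative (sonority 3).
/k/ is a voiceless stop (sonority 1).
/q/→/ʒ/: change -3.
/ʒ/→/x/: change +1.
/x/→/k/: change +2.
Minimum = -3.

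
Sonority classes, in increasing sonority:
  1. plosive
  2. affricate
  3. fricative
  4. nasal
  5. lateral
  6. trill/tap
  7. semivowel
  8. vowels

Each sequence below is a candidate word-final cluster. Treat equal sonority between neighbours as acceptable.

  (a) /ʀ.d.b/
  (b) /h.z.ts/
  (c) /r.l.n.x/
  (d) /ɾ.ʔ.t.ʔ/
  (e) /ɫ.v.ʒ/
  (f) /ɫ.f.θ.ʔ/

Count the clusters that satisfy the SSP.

(a) sonority 6-1-1: well-formed.
(b) sonority 3-3-2: well-formed.
(c) sonority 6-5-4-3: well-formed.
(d) sonority 6-1-1-1: well-formed.
(e) sonority 5-3-3: well-formed.
(f) sonority 5-3-3-1: well-formed.

6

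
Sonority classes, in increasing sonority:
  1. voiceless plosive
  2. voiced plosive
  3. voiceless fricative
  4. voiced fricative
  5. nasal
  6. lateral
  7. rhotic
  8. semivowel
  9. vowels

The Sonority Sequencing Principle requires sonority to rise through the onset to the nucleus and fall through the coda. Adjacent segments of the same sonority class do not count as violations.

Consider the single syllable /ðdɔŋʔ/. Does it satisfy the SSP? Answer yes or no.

Onset: /ð/ is a voiced fricative (sonority 4), /d/ is a voiced plosive (sonority 2); then the nucleus /ɔ/ (sonority 9).
Onset profile 4-2-9 — does not rise throughout.
Coda: /ŋ/ is a nasal (sonority 5), /ʔ/ is a voiceless plosive (sonority 1).
Coda profile 9-5-1 — falls from the nucleus.

no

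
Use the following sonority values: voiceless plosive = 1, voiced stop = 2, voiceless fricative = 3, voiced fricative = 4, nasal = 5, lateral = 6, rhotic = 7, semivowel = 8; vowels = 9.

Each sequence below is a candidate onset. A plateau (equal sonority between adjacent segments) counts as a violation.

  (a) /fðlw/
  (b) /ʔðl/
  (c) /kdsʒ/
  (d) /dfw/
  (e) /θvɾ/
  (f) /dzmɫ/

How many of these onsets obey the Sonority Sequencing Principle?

6

(a) 3-4-6-8 → obeys
(b) 1-4-6 → obeys
(c) 1-2-3-4 → obeys
(d) 2-3-8 → obeys
(e) 3-4-7 → obeys
(f) 2-4-5-6 → obeys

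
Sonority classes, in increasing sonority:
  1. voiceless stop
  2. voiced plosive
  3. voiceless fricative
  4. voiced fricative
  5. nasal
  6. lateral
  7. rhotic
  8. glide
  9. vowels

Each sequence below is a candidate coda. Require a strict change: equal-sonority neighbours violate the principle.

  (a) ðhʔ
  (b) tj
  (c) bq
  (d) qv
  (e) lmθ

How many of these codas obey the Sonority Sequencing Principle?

3

(a) sonority 4-3-1: well-formed.
(b) sonority 1-8: ill-formed.
(c) sonority 2-1: well-formed.
(d) sonority 1-4: ill-formed.
(e) sonority 6-5-3: well-formed.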